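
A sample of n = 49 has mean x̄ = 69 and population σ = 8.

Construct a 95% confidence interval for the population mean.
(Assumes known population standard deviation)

Confidence level: 95%, α = 0.05
z_0.025 = 1.960
SE = σ/√n = 8/√49 = 1.1429
Margin of error = 1.960 × 1.1429 = 2.2401
CI: x̄ ± margin = 69 ± 2.2401
CI: (66.7599, 71.2401)

Answer: (66.7599, 71.2401)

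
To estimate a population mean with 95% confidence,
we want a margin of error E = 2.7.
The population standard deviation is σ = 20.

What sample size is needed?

Answer: n = 211

Derivation:
z_0.025 = 1.960
n = (z×σ/E)² = (1.960×20/2.7)²
n = 210.7874
Round up: n = 211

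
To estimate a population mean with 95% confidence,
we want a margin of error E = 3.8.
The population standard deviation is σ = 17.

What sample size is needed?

z_0.025 = 1.960
n = (z×σ/E)² = (1.960×17/3.8)²
n = 76.8852
Round up: n = 77

Answer: n = 77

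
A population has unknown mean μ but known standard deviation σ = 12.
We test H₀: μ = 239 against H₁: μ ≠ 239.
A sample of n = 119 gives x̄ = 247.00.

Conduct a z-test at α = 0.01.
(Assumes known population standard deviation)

Standard error: SE = σ/√n = 12/√119 = 1.1000
z-statistic: z = (x̄ - μ₀)/SE = (247.00 - 239)/1.1000 = 7.2727
Critical value: ±2.576
p-value < 0.0001
Decision: reject H₀

Answer: z = 7.2727, reject H₀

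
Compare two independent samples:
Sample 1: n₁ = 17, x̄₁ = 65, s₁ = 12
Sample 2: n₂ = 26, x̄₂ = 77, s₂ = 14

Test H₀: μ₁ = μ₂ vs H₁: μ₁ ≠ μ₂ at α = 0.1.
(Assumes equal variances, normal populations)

Pooled variance: s²_p = [16×12² + 25×14²]/(41) = 175.7073
s_p = 13.2555
SE = s_p×√(1/n₁ + 1/n₂) = 13.2555×√(1/17 + 1/26) = 4.1345
t = (x̄₁ - x̄₂)/SE = (65 - 77)/4.1345 = -2.9024
df = 41, t-critical = ±1.683
Decision: reject H₀

Answer: t = -2.9024, reject H₀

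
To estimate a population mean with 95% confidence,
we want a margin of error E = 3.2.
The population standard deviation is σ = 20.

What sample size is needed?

z_0.025 = 1.960
n = (z×σ/E)² = (1.960×20/3.2)²
n = 150.0625
Round up: n = 151

Answer: n = 151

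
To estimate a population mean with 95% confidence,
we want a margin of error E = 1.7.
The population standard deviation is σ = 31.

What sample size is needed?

z_0.025 = 1.960
n = (z×σ/E)² = (1.960×31/1.7)²
n = 1277.4317
Round up: n = 1278

Answer: n = 1278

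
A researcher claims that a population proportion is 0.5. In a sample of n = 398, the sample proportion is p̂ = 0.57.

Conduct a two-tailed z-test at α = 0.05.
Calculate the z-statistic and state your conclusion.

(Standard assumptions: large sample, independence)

Answer: z = 2.7930, reject H₀

Derivation:
H₀: p = 0.5, H₁: p ≠ 0.5
Standard error: SE = √(p₀(1-p₀)/n) = √(0.5×0.5/398) = 0.025063
z-statistic: z = (p̂ - p₀)/SE = (0.57 - 0.5)/0.025063 = 2.7930
Critical value: z_0.025 = ±1.960
p-value = 0.0052
Decision: reject H₀ at α = 0.05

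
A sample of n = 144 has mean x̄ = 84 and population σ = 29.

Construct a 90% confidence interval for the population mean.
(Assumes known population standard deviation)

Confidence level: 90%, α = 0.1
z_0.05 = 1.645
SE = σ/√n = 29/√144 = 2.4167
Margin of error = 1.645 × 2.4167 = 3.9755
CI: x̄ ± margin = 84 ± 3.9755
CI: (80.0245, 87.9755)

Answer: (80.0245, 87.9755)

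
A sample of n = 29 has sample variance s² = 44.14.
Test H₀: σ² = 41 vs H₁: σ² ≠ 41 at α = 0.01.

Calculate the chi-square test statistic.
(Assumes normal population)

df = n - 1 = 28
χ² = (n-1)s²/σ₀² = 28×44.14/41 = 30.1444
Critical values: χ²_{0.995,28} = 12.461, χ²_{0.005,28} = 50.993
Rejection region: χ² < 12.461 or χ² > 50.993
Decision: fail to reject H₀

Answer: χ² = 30.1444, fail to reject H₀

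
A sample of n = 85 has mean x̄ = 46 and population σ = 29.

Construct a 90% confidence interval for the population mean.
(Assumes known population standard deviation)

Confidence level: 90%, α = 0.1
z_0.05 = 1.645
SE = σ/√n = 29/√85 = 3.1455
Margin of error = 1.645 × 3.1455 = 5.1743
CI: x̄ ± margin = 46 ± 5.1743
CI: (40.8257, 51.1743)

Answer: (40.8257, 51.1743)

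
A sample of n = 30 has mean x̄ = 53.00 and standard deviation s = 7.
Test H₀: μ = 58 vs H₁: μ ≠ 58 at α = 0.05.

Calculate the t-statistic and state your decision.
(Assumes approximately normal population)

Answer: t = -3.9124, reject H₀

Derivation:
df = n - 1 = 29
SE = s/√n = 7/√30 = 1.2780
t = (x̄ - μ₀)/SE = (53.00 - 58)/1.2780 = -3.9124
Critical value: t_{0.025,29} = ±2.045
p-value ≈ 0.0005
Decision: reject H₀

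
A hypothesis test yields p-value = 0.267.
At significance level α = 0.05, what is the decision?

Answer: fail to reject H₀

Derivation:
Compare p-value to α:
0.267 ≥ 0.05
Decision: fail to reject H₀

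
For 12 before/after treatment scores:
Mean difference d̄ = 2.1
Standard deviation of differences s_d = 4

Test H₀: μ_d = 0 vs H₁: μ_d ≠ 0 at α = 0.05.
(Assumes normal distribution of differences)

Answer: t = 1.8187, fail to reject H₀

Derivation:
df = n - 1 = 11
SE = s_d/√n = 4/√12 = 1.1547
t = d̄/SE = 2.1/1.1547 = 1.8187
Critical value: t_{0.025,11} = ±2.201
p-value ≈ 0.0963
Decision: fail to reject H₀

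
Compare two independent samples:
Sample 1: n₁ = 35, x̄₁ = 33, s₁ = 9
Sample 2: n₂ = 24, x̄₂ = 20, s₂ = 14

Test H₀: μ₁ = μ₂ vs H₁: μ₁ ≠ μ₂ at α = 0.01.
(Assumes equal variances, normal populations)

Pooled variance: s²_p = [34×9² + 23×14²]/(57) = 127.4035
s_p = 11.2873
SE = s_p×√(1/n₁ + 1/n₂) = 11.2873×√(1/35 + 1/24) = 2.9914
t = (x̄₁ - x̄₂)/SE = (33 - 20)/2.9914 = 4.3458
df = 57, t-critical = ±2.665
Decision: reject H₀

Answer: t = 4.3458, reject H₀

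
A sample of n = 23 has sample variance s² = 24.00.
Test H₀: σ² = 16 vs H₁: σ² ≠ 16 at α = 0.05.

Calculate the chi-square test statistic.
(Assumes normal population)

df = n - 1 = 22
χ² = (n-1)s²/σ₀² = 22×24.00/16 = 33.0000
Critical values: χ²_{0.975,22} = 10.982, χ²_{0.025,22} = 36.781
Rejection region: χ² < 10.982 or χ² > 36.781
Decision: fail to reject H₀

Answer: χ² = 33.0000, fail to reject H₀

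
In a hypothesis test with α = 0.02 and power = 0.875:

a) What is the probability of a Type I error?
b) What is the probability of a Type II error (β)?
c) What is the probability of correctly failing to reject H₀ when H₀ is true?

Answer: a) 0.02, b) 0.125, c) 0.98

Derivation:
a) Type I error probability = α = 0.02
b) Power = P(reject H₀ | H₁ true) = 1 - β = 0.875, so Type II error probability = β = 1 - Power = 0.125
c) P(fail to reject H₀ | H₀ true) = 1 - α = 0.98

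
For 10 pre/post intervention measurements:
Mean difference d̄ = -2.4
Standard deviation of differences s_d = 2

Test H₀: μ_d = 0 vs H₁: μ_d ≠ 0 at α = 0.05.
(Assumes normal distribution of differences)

df = n - 1 = 9
SE = s_d/√n = 2/√10 = 0.6325
t = d̄/SE = -2.4/0.6325 = -3.7945
Critical value: t_{0.025,9} = ±2.262
p-value ≈ 0.0043
Decision: reject H₀

Answer: t = -3.7945, reject H₀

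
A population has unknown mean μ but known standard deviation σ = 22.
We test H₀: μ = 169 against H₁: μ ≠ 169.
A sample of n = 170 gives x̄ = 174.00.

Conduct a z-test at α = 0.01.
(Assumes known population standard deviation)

Standard error: SE = σ/√n = 22/√170 = 1.6873
z-statistic: z = (x̄ - μ₀)/SE = (174.00 - 169)/1.6873 = 2.9633
Critical value: ±2.576
p-value = 0.0030
Decision: reject H₀

Answer: z = 2.9633, reject H₀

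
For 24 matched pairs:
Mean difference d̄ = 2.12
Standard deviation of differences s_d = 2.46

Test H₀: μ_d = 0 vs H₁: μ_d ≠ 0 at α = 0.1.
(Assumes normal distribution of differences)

df = n - 1 = 23
SE = s_d/√n = 2.46/√24 = 0.5021
t = d̄/SE = 2.12/0.5021 = 4.2223
Critical value: t_{0.05,23} = ±1.714
p-value ≈ 0.0003
Decision: reject H₀

Answer: t = 4.2223, reject H₀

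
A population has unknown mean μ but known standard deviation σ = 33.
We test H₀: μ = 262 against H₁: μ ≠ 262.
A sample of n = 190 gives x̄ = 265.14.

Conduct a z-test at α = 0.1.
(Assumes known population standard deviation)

Answer: z = 1.3116, fail to reject H₀

Derivation:
Standard error: SE = σ/√n = 33/√190 = 2.3941
z-statistic: z = (x̄ - μ₀)/SE = (265.14 - 262)/2.3941 = 1.3116
Critical value: ±1.645
p-value = 0.1897
Decision: fail to reject H₀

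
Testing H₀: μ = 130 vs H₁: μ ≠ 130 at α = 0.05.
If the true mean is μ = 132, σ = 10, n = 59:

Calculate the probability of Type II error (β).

SE = σ/√n = 10/√59 = 1.3019
Critical values: μ₀ ± z_0.025×SE = 130 ± 1.960×1.3019
Acceptance region: (127.4483, 132.5517)
Under H₁ (μ = 132): z_high = (132.5517 - 132)/1.3019 = 0.4238, z_low = (127.4483 - 132)/1.3019 = -3.4962
β = P(not reject | H₁) = Φ(0.4238) - Φ(-3.4962) ≈ 0.6639

Answer: β ≈ 0.6639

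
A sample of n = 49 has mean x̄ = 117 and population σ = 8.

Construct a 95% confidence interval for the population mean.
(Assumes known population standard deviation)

Answer: (114.7599, 119.2401)

Derivation:
Confidence level: 95%, α = 0.05
z_0.025 = 1.960
SE = σ/√n = 8/√49 = 1.1429
Margin of error = 1.960 × 1.1429 = 2.2401
CI: x̄ ± margin = 117 ± 2.2401
CI: (114.7599, 119.2401)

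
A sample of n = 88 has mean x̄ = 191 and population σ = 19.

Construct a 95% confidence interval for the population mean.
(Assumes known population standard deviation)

Answer: (187.0302, 194.9698)

Derivation:
Confidence level: 95%, α = 0.05
z_0.025 = 1.960
SE = σ/√n = 19/√88 = 2.0254
Margin of error = 1.960 × 2.0254 = 3.9698
CI: x̄ ± margin = 191 ± 3.9698
CI: (187.0302, 194.9698)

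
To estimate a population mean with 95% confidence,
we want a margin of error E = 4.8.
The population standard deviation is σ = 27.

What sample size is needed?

Answer: n = 122

Derivation:
z_0.025 = 1.960
n = (z×σ/E)² = (1.960×27/4.8)²
n = 121.5506
Round up: n = 122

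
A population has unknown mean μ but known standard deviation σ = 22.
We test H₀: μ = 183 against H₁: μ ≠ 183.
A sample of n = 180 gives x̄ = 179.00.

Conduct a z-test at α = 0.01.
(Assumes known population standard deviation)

Answer: z = -2.4393, fail to reject H₀

Derivation:
Standard error: SE = σ/√n = 22/√180 = 1.6398
z-statistic: z = (x̄ - μ₀)/SE = (179.00 - 183)/1.6398 = -2.4393
Critical value: ±2.576
p-value = 0.0147
Decision: fail to reject H₀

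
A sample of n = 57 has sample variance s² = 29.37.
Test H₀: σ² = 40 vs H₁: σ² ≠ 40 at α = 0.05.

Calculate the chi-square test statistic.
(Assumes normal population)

df = n - 1 = 56
χ² = (n-1)s²/σ₀² = 56×29.37/40 = 41.1180
Critical values: χ²_{0.975,56} = 37.212, χ²_{0.025,56} = 78.567
Rejection region: χ² < 37.212 or χ² > 78.567
Decision: fail to reject H₀

Answer: χ² = 41.1180, fail to reject H₀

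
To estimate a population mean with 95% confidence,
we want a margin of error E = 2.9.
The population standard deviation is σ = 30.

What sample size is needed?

z_0.025 = 1.960
n = (z×σ/E)² = (1.960×30/2.9)²
n = 411.1106
Round up: n = 412

Answer: n = 412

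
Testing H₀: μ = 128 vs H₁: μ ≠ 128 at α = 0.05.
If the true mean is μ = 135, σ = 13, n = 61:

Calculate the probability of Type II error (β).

SE = σ/√n = 13/√61 = 1.6645
Critical values: μ₀ ± z_0.025×SE = 128 ± 1.960×1.6645
Acceptance region: (124.7376, 131.2624)
Under H₁ (μ = 135): z_high = (131.2624 - 135)/1.6645 = -2.2455, z_low = (124.7376 - 135)/1.6645 = -6.1655
β = P(not reject | H₁) = Φ(-2.2455) - Φ(-6.1655) ≈ 0.0124

Answer: β ≈ 0.0124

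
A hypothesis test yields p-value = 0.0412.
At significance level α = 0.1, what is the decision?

Answer: reject H₀

Derivation:
Compare p-value to α:
0.0412 < 0.1
Decision: reject H₀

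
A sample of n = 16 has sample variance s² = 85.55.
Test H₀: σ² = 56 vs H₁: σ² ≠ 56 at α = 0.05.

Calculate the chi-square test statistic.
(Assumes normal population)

df = n - 1 = 15
χ² = (n-1)s²/σ₀² = 15×85.55/56 = 22.9152
Critical values: χ²_{0.975,15} = 6.262, χ²_{0.025,15} = 27.488
Rejection region: χ² < 6.262 or χ² > 27.488
Decision: fail to reject H₀

Answer: χ² = 22.9152, fail to reject H₀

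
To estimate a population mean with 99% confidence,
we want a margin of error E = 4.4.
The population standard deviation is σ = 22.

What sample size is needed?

Answer: n = 166

Derivation:
z_0.005 = 2.576
n = (z×σ/E)² = (2.576×22/4.4)²
n = 165.8944
Round up: n = 166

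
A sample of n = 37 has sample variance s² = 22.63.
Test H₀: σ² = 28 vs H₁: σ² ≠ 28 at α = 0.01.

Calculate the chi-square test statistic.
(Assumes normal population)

Answer: χ² = 29.0957, fail to reject H₀

Derivation:
df = n - 1 = 36
χ² = (n-1)s²/σ₀² = 36×22.63/28 = 29.0957
Critical values: χ²_{0.995,36} = 17.887, χ²_{0.005,36} = 61.581
Rejection region: χ² < 17.887 or χ² > 61.581
Decision: fail to reject H₀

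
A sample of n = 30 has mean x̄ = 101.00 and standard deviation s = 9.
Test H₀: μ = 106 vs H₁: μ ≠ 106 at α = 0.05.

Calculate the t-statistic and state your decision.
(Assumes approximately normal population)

Answer: t = -3.0428, reject H₀

Derivation:
df = n - 1 = 29
SE = s/√n = 9/√30 = 1.6432
t = (x̄ - μ₀)/SE = (101.00 - 106)/1.6432 = -3.0428
Critical value: t_{0.025,29} = ±2.045
p-value ≈ 0.0049
Decision: reject H₀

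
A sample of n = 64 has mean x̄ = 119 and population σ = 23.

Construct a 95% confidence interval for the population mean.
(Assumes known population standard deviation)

Confidence level: 95%, α = 0.05
z_0.025 = 1.960
SE = σ/√n = 23/√64 = 2.8750
Margin of error = 1.960 × 2.8750 = 5.6350
CI: x̄ ± margin = 119 ± 5.6350
CI: (113.3650, 124.6350)

Answer: (113.3650, 124.6350)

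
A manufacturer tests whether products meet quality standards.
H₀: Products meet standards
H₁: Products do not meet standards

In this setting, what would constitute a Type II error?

Type I error (α): Rejecting H₀ when H₀ is true
Type II error (β): Failing to reject H₀ when H₁ is true

Answer: Accepting products as meeting standards when they don't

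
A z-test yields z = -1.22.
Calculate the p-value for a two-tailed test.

For z = -1.22:
p = 2×P(Z > |-1.22|) = 2×(1 - Φ(1.22)) = 0.2225

Answer: p-value ≈ 0.2225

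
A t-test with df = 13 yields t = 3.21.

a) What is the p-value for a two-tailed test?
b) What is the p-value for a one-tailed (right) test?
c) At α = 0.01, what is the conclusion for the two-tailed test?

Answer: a) 0.0068, b) 0.0034, c) reject H₀

Derivation:
Using t-distribution with df = 13:
a) Two-tailed: p = 2×P(T > 3.21) = 0.0068
b) One-tailed: p = P(T > 3.21) = 0.0034
c) 0.0068 < 0.01, reject H₀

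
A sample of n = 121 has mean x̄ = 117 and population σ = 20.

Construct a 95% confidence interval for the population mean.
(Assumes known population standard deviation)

Confidence level: 95%, α = 0.05
z_0.025 = 1.960
SE = σ/√n = 20/√121 = 1.8182
Margin of error = 1.960 × 1.8182 = 3.5637
CI: x̄ ± margin = 117 ± 3.5637
CI: (113.4363, 120.5637)

Answer: (113.4363, 120.5637)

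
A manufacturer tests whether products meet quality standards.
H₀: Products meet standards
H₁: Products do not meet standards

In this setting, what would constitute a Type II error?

Answer: Accepting products as meeting standards when they don't

Derivation:
Type I error (α): Rejecting H₀ when H₀ is true
Type II error (β): Failing to reject H₀ when H₁ is true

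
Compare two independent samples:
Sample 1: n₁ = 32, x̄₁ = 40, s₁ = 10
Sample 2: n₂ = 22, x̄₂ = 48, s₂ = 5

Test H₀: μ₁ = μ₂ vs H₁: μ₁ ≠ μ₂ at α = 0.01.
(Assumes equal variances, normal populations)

Pooled variance: s²_p = [31×10² + 21×5²]/(52) = 69.7115
s_p = 8.3493
SE = s_p×√(1/n₁ + 1/n₂) = 8.3493×√(1/32 + 1/22) = 2.3124
t = (x̄₁ - x̄₂)/SE = (40 - 48)/2.3124 = -3.4596
df = 52, t-critical = ±2.674
Decision: reject H₀

Answer: t = -3.4596, reject H₀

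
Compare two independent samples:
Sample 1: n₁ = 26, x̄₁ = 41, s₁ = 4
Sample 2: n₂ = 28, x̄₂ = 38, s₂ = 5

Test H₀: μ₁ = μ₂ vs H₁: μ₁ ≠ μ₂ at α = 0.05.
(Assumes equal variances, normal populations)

Pooled variance: s²_p = [25×4² + 27×5²]/(52) = 20.6731
s_p = 4.5468
SE = s_p×√(1/n₁ + 1/n₂) = 4.5468×√(1/26 + 1/28) = 1.2383
t = (x̄₁ - x̄₂)/SE = (41 - 38)/1.2383 = 2.4227
df = 52, t-critical = ±2.007
Decision: reject H₀

Answer: t = 2.4227, reject H₀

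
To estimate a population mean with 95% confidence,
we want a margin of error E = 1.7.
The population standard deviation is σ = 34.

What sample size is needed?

Answer: n = 1537

Derivation:
z_0.025 = 1.960
n = (z×σ/E)² = (1.960×34/1.7)²
n = 1536.6400
Round up: n = 1537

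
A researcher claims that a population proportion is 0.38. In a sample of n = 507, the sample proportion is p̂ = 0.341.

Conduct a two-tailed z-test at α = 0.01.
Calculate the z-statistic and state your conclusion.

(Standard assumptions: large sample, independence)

Answer: z = -1.8092, fail to reject H₀

Derivation:
H₀: p = 0.38, H₁: p ≠ 0.38
Standard error: SE = √(p₀(1-p₀)/n) = √(0.38×0.62/507) = 0.021557
z-statistic: z = (p̂ - p₀)/SE = (0.341 - 0.38)/0.021557 = -1.8092
Critical value: z_0.005 = ±2.576
p-value = 0.0704
Decision: fail to reject H₀ at α = 0.01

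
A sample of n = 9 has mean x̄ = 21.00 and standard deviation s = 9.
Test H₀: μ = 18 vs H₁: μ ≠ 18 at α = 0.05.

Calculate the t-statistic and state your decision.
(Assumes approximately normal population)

df = n - 1 = 8
SE = s/√n = 9/√9 = 3.0000
t = (x̄ - μ₀)/SE = (21.00 - 18)/3.0000 = 1.0000
Critical value: t_{0.025,8} = ±2.306
p-value ≈ 0.3466
Decision: fail to reject H₀

Answer: t = 1.0000, fail to reject H₀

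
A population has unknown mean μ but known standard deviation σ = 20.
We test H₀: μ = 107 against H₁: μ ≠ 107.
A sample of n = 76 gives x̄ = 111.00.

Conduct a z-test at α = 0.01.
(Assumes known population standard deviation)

Answer: z = 1.7435, fail to reject H₀

Derivation:
Standard error: SE = σ/√n = 20/√76 = 2.2942
z-statistic: z = (x̄ - μ₀)/SE = (111.00 - 107)/2.2942 = 1.7435
Critical value: ±2.576
p-value = 0.0812
Decision: fail to reject H₀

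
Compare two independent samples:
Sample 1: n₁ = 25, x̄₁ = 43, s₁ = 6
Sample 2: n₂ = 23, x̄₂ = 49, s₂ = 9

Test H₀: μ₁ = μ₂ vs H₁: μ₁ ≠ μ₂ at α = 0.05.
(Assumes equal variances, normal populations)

Pooled variance: s²_p = [24×6² + 22×9²]/(46) = 57.5217
s_p = 7.5843
SE = s_p×√(1/n₁ + 1/n₂) = 7.5843×√(1/25 + 1/23) = 2.1913
t = (x̄₁ - x̄₂)/SE = (43 - 49)/2.1913 = -2.7381
df = 46, t-critical = ±2.013
Decision: reject H₀

Answer: t = -2.7381, reject H₀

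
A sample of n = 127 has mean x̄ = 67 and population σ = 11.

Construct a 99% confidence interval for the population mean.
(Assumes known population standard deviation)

Answer: (64.4856, 69.5144)

Derivation:
Confidence level: 99%, α = 0.01
z_0.005 = 2.576
SE = σ/√n = 11/√127 = 0.9761
Margin of error = 2.576 × 0.9761 = 2.5144
CI: x̄ ± margin = 67 ± 2.5144
CI: (64.4856, 69.5144)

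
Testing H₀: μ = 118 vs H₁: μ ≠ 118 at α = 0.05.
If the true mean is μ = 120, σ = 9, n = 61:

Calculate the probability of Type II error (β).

Answer: β ≈ 0.5886

Derivation:
SE = σ/√n = 9/√61 = 1.1523
Critical values: μ₀ ± z_0.025×SE = 118 ± 1.960×1.1523
Acceptance region: (115.7415, 120.2585)
Under H₁ (μ = 120): z_high = (120.2585 - 120)/1.1523 = 0.2243, z_low = (115.7415 - 120)/1.1523 = -3.6957
β = P(not reject | H₁) = Φ(0.2243) - Φ(-3.6957) ≈ 0.5886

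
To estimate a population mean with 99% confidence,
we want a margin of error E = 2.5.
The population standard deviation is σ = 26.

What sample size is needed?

Answer: n = 718

Derivation:
z_0.005 = 2.576
n = (z×σ/E)² = (2.576×26/2.5)²
n = 717.7255
Round up: n = 718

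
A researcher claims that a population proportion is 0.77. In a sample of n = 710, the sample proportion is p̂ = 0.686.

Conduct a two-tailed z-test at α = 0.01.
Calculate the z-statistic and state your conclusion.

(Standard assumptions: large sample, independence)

H₀: p = 0.77, H₁: p ≠ 0.77
Standard error: SE = √(p₀(1-p₀)/n) = √(0.77×0.23/710) = 0.015794
z-statistic: z = (p̂ - p₀)/SE = (0.686 - 0.77)/0.015794 = -5.3185
Critical value: z_0.005 = ±2.576
p-value < 0.0001
Decision: reject H₀ at α = 0.01

Answer: z = -5.3185, reject H₀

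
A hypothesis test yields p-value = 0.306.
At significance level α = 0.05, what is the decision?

Answer: fail to reject H₀

Derivation:
Compare p-value to α:
0.306 ≥ 0.05
Decision: fail to reject H₀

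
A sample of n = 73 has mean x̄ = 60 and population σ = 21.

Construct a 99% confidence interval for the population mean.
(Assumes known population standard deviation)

Answer: (53.6684, 66.3316)

Derivation:
Confidence level: 99%, α = 0.01
z_0.005 = 2.576
SE = σ/√n = 21/√73 = 2.4579
Margin of error = 2.576 × 2.4579 = 6.3316
CI: x̄ ± margin = 60 ± 6.3316
CI: (53.6684, 66.3316)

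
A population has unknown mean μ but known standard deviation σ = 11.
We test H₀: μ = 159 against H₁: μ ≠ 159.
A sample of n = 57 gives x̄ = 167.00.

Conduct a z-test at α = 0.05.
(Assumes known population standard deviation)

Standard error: SE = σ/√n = 11/√57 = 1.4570
z-statistic: z = (x̄ - μ₀)/SE = (167.00 - 159)/1.4570 = 5.4907
Critical value: ±1.960
p-value < 0.0001
Decision: reject H₀

Answer: z = 5.4907, reject H₀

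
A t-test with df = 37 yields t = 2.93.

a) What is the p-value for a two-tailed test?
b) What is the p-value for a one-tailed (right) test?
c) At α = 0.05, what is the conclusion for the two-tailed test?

Answer: a) 0.0058, b) 0.0029, c) reject H₀

Derivation:
Using t-distribution with df = 37:
a) Two-tailed: p = 2×P(T > 2.93) = 0.0058
b) One-tailed: p = P(T > 2.93) = 0.0029
c) 0.0058 < 0.05, reject H₀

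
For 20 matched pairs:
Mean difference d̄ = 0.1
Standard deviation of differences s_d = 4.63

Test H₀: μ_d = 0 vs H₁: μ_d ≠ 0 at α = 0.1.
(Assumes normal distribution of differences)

df = n - 1 = 19
SE = s_d/√n = 4.63/√20 = 1.0353
t = d̄/SE = 0.1/1.0353 = 0.0966
Critical value: t_{0.05,19} = ±1.729
p-value ≈ 0.9241
Decision: fail to reject H₀

Answer: t = 0.0966, fail to reject H₀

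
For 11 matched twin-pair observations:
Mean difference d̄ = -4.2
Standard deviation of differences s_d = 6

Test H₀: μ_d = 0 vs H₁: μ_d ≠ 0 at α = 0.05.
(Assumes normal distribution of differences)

Answer: t = -2.3216, reject H₀

Derivation:
df = n - 1 = 10
SE = s_d/√n = 6/√11 = 1.8091
t = d̄/SE = -4.2/1.8091 = -2.3216
Critical value: t_{0.025,10} = ±2.228
p-value ≈ 0.0427
Decision: reject H₀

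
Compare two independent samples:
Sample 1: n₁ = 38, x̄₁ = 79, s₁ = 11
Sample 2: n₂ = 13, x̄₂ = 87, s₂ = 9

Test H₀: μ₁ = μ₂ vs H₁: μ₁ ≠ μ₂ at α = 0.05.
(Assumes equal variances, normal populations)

Answer: t = -2.3611, reject H₀

Derivation:
Pooled variance: s²_p = [37×11² + 12×9²]/(49) = 111.2041
s_p = 10.5453
SE = s_p×√(1/n₁ + 1/n₂) = 10.5453×√(1/38 + 1/13) = 3.3883
t = (x̄₁ - x̄₂)/SE = (79 - 87)/3.3883 = -2.3611
df = 49, t-critical = ±2.010
Decision: reject H₀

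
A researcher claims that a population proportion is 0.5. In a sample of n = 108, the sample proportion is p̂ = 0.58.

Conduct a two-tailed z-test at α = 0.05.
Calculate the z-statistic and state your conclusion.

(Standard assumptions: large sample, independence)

H₀: p = 0.5, H₁: p ≠ 0.5
Standard error: SE = √(p₀(1-p₀)/n) = √(0.5×0.5/108) = 0.048113
z-statistic: z = (p̂ - p₀)/SE = (0.58 - 0.5)/0.048113 = 1.6628
Critical value: z_0.025 = ±1.960
p-value = 0.0964
Decision: fail to reject H₀ at α = 0.05

Answer: z = 1.6628, fail to reject H₀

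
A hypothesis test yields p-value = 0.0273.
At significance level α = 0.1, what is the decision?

Compare p-value to α:
0.0273 < 0.1
Decision: reject H₀

Answer: reject H₀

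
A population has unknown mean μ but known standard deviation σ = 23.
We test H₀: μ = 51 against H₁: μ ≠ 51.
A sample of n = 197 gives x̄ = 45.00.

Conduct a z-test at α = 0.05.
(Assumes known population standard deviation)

Answer: z = -3.6614, reject H₀

Derivation:
Standard error: SE = σ/√n = 23/√197 = 1.6387
z-statistic: z = (x̄ - μ₀)/SE = (45.00 - 51)/1.6387 = -3.6614
Critical value: ±1.960
p-value = 0.0003
Decision: reject H₀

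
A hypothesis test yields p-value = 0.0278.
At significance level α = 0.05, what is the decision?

Compare p-value to α:
0.0278 < 0.05
Decision: reject H₀

Answer: reject H₀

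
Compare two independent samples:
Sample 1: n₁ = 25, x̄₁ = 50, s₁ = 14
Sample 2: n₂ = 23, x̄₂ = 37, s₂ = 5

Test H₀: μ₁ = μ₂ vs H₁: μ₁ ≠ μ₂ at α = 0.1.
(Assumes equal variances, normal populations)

Answer: t = 4.2101, reject H₀

Derivation:
Pooled variance: s²_p = [24×14² + 22×5²]/(46) = 114.2174
s_p = 10.6873
SE = s_p×√(1/n₁ + 1/n₂) = 10.6873×√(1/25 + 1/23) = 3.0878
t = (x̄₁ - x̄₂)/SE = (50 - 37)/3.0878 = 4.2101
df = 46, t-critical = ±1.679
Decision: reject H₀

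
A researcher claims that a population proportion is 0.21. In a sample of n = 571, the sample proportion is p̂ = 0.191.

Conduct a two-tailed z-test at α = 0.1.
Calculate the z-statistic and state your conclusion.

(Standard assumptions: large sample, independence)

Answer: z = -1.1147, fail to reject H₀

Derivation:
H₀: p = 0.21, H₁: p ≠ 0.21
Standard error: SE = √(p₀(1-p₀)/n) = √(0.21×0.79/571) = 0.017045
z-statistic: z = (p̂ - p₀)/SE = (0.191 - 0.21)/0.017045 = -1.1147
Critical value: z_0.05 = ±1.645
p-value = 0.2650
Decision: fail to reject H₀ at α = 0.1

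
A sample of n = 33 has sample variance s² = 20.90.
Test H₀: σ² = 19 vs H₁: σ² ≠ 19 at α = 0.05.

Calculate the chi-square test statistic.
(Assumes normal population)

Answer: χ² = 35.2000, fail to reject H₀

Derivation:
df = n - 1 = 32
χ² = (n-1)s²/σ₀² = 32×20.90/19 = 35.2000
Critical values: χ²_{0.975,32} = 18.291, χ²_{0.025,32} = 49.480
Rejection region: χ² < 18.291 or χ² > 49.480
Decision: fail to reject H₀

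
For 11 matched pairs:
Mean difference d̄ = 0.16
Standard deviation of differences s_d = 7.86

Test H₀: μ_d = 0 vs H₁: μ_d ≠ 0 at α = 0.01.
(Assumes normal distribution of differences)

Answer: t = 0.0675, fail to reject H₀

Derivation:
df = n - 1 = 10
SE = s_d/√n = 7.86/√11 = 2.3699
t = d̄/SE = 0.16/2.3699 = 0.0675
Critical value: t_{0.005,10} = ±3.169
p-value ≈ 0.9475
Decision: fail to reject H₀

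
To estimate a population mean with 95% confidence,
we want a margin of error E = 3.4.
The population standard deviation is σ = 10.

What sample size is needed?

z_0.025 = 1.960
n = (z×σ/E)² = (1.960×10/3.4)²
n = 33.2318
Round up: n = 34

Answer: n = 34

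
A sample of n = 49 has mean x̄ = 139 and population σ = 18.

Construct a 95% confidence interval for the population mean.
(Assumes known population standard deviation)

Answer: (133.9601, 144.0399)

Derivation:
Confidence level: 95%, α = 0.05
z_0.025 = 1.960
SE = σ/√n = 18/√49 = 2.5714
Margin of error = 1.960 × 2.5714 = 5.0399
CI: x̄ ± margin = 139 ± 5.0399
CI: (133.9601, 144.0399)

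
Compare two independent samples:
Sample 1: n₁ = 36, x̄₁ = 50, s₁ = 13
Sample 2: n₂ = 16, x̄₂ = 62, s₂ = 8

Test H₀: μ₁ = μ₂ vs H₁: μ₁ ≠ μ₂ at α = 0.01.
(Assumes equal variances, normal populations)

Answer: t = -3.4060, reject H₀

Derivation:
Pooled variance: s²_p = [35×13² + 15×8²]/(50) = 137.5000
s_p = 11.7260
SE = s_p×√(1/n₁ + 1/n₂) = 11.7260×√(1/36 + 1/16) = 3.5232
t = (x̄₁ - x̄₂)/SE = (50 - 62)/3.5232 = -3.4060
df = 50, t-critical = ±2.678
Decision: reject H₀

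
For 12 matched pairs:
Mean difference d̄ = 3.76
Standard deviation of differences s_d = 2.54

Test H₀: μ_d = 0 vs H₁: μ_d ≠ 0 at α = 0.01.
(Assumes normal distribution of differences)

df = n - 1 = 11
SE = s_d/√n = 2.54/√12 = 0.7332
t = d̄/SE = 3.76/0.7332 = 5.1282
Critical value: t_{0.005,11} = ±3.106
p-value ≈ 0.0003
Decision: reject H₀

Answer: t = 5.1282, reject H₀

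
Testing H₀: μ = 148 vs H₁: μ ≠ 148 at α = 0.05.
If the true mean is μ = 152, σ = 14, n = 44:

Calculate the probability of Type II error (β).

SE = σ/√n = 14/√44 = 2.1106
Critical values: μ₀ ± z_0.025×SE = 148 ± 1.960×2.1106
Acceptance region: (143.8632, 152.1368)
Under H₁ (μ = 152): z_high = (152.1368 - 152)/2.1106 = 0.0648, z_low = (143.8632 - 152)/2.1106 = -3.8552
β = P(not reject | H₁) = Φ(0.0648) - Φ(-3.8552) ≈ 0.5258

Answer: β ≈ 0.5258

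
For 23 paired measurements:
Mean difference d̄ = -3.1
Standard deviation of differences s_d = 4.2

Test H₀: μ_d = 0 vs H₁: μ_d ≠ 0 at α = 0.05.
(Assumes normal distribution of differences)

Answer: t = -3.5396, reject H₀

Derivation:
df = n - 1 = 22
SE = s_d/√n = 4.2/√23 = 0.8758
t = d̄/SE = -3.1/0.8758 = -3.5396
Critical value: t_{0.025,22} = ±2.074
p-value ≈ 0.0018
Decision: reject H₀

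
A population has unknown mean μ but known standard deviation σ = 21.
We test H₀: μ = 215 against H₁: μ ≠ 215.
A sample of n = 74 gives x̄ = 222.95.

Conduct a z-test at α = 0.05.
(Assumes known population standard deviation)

Standard error: SE = σ/√n = 21/√74 = 2.4412
z-statistic: z = (x̄ - μ₀)/SE = (222.95 - 215)/2.4412 = 3.2566
Critical value: ±1.960
p-value = 0.0011
Decision: reject H₀

Answer: z = 3.2566, reject H₀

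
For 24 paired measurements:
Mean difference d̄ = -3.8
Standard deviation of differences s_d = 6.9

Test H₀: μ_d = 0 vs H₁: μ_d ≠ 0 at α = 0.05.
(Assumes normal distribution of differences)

Answer: t = -2.6979, reject H₀

Derivation:
df = n - 1 = 23
SE = s_d/√n = 6.9/√24 = 1.4085
t = d̄/SE = -3.8/1.4085 = -2.6979
Critical value: t_{0.025,23} = ±2.069
p-value ≈ 0.0128
Decision: reject H₀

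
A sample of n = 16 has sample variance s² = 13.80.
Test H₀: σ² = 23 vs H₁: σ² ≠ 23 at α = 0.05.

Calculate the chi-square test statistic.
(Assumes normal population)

df = n - 1 = 15
χ² = (n-1)s²/σ₀² = 15×13.80/23 = 9.0000
Critical values: χ²_{0.975,15} = 6.262, χ²_{0.025,15} = 27.488
Rejection region: χ² < 6.262 or χ² > 27.488
Decision: fail to reject H₀

Answer: χ² = 9.0000, fail to reject H₀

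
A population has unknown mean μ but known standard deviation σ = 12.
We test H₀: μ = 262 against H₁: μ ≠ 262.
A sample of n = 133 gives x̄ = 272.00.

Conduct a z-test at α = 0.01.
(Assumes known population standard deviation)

Standard error: SE = σ/√n = 12/√133 = 1.0405
z-statistic: z = (x̄ - μ₀)/SE = (272.00 - 262)/1.0405 = 9.6108
Critical value: ±2.576
p-value < 0.0001
Decision: reject H₀

Answer: z = 9.6108, reject H₀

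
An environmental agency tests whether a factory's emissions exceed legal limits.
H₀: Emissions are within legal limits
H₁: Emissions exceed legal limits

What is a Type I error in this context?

Answer: Citing a compliant factory for excess emissions

Derivation:
Type I error: rejecting H₀ when it is actually true (false positive).
Type II error: failing to reject H₀ when H₁ is actually true (false negative).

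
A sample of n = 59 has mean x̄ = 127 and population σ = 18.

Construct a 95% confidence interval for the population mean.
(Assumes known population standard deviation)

Answer: (122.4069, 131.5931)

Derivation:
Confidence level: 95%, α = 0.05
z_0.025 = 1.960
SE = σ/√n = 18/√59 = 2.3434
Margin of error = 1.960 × 2.3434 = 4.5931
CI: x̄ ± margin = 127 ± 4.5931
CI: (122.4069, 131.5931)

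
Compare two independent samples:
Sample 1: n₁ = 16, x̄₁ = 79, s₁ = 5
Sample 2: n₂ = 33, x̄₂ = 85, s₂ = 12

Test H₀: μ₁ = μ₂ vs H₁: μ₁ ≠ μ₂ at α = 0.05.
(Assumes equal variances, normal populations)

Pooled variance: s²_p = [15×5² + 32×12²]/(47) = 106.0213
s_p = 10.2967
SE = s_p×√(1/n₁ + 1/n₂) = 10.2967×√(1/16 + 1/33) = 3.1367
t = (x̄₁ - x̄₂)/SE = (79 - 85)/3.1367 = -1.9128
df = 47, t-critical = ±2.012
Decision: fail to reject H₀

Answer: t = -1.9128, fail to reject H₀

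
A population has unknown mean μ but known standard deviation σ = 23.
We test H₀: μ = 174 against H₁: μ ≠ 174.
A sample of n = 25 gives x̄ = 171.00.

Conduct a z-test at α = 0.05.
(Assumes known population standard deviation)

Answer: z = -0.6522, fail to reject H₀

Derivation:
Standard error: SE = σ/√n = 23/√25 = 4.6000
z-statistic: z = (x̄ - μ₀)/SE = (171.00 - 174)/4.6000 = -0.6522
Critical value: ±1.960
p-value = 0.5143
Decision: fail to reject H₀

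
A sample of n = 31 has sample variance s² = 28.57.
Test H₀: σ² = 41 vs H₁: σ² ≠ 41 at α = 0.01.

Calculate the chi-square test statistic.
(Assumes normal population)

Answer: χ² = 20.9049, fail to reject H₀

Derivation:
df = n - 1 = 30
χ² = (n-1)s²/σ₀² = 30×28.57/41 = 20.9049
Critical values: χ²_{0.995,30} = 13.787, χ²_{0.005,30} = 53.672
Rejection region: χ² < 13.787 or χ² > 53.672
Decision: fail to reject H₀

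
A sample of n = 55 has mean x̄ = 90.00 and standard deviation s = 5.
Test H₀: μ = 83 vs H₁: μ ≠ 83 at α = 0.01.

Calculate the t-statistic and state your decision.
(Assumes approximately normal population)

df = n - 1 = 54
SE = s/√n = 5/√55 = 0.6742
t = (x̄ - μ₀)/SE = (90.00 - 83)/0.6742 = 10.3827
Critical value: t_{0.005,54} = ±2.670
p-value < 0.0001
Decision: reject H₀

Answer: t = 10.3827, reject H₀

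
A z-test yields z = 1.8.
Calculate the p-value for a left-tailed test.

Answer: p-value ≈ 0.9641

Derivation:
For z = 1.8:
p = P(Z < 1.8) = Φ(1.8) = 0.9641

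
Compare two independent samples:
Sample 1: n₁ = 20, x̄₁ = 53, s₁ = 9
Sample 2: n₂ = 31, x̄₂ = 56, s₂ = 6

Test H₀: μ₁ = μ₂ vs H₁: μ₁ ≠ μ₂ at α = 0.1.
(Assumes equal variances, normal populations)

Answer: t = -1.4308, fail to reject H₀

Derivation:
Pooled variance: s²_p = [19×9² + 30×6²]/(49) = 53.4490
s_p = 7.3109
SE = s_p×√(1/n₁ + 1/n₂) = 7.3109×√(1/20 + 1/31) = 2.0968
t = (x̄₁ - x̄₂)/SE = (53 - 56)/2.0968 = -1.4308
df = 49, t-critical = ±1.677
Decision: fail to reject H₀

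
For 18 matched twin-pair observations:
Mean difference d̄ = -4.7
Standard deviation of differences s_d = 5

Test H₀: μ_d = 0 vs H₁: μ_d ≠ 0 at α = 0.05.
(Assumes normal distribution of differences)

Answer: t = -3.9881, reject H₀

Derivation:
df = n - 1 = 17
SE = s_d/√n = 5/√18 = 1.1785
t = d̄/SE = -4.7/1.1785 = -3.9881
Critical value: t_{0.025,17} = ±2.110
p-value ≈ 0.0010
Decision: reject H₀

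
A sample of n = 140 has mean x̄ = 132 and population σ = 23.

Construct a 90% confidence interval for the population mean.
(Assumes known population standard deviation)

Confidence level: 90%, α = 0.1
z_0.05 = 1.645
SE = σ/√n = 23/√140 = 1.9439
Margin of error = 1.645 × 1.9439 = 3.1977
CI: x̄ ± margin = 132 ± 3.1977
CI: (128.8023, 135.1977)

Answer: (128.8023, 135.1977)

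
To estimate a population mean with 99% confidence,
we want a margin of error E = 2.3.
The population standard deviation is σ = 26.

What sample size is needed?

z_0.005 = 2.576
n = (z×σ/E)² = (2.576×26/2.3)²
n = 847.9744
Round up: n = 848

Answer: n = 848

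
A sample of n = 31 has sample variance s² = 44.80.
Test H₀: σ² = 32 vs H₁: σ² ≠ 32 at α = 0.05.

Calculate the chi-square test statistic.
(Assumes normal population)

Answer: χ² = 42.0000, fail to reject H₀

Derivation:
df = n - 1 = 30
χ² = (n-1)s²/σ₀² = 30×44.80/32 = 42.0000
Critical values: χ²_{0.975,30} = 16.791, χ²_{0.025,30} = 46.979
Rejection region: χ² < 16.791 or χ² > 46.979
Decision: fail to reject H₀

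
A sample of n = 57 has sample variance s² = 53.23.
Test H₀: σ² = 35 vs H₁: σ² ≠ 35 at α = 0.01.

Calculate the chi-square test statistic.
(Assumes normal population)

df = n - 1 = 56
χ² = (n-1)s²/σ₀² = 56×53.23/35 = 85.1680
Critical values: χ²_{0.995,56} = 32.490, χ²_{0.005,56} = 86.994
Rejection region: χ² < 32.490 or χ² > 86.994
Decision: fail to reject H₀

Answer: χ² = 85.1680, fail to reject H₀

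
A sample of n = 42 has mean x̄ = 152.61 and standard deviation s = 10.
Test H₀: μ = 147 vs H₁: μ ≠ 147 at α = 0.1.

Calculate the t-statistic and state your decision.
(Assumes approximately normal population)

Answer: t = 3.6358, reject H₀

Derivation:
df = n - 1 = 41
SE = s/√n = 10/√42 = 1.5430
t = (x̄ - μ₀)/SE = (152.61 - 147)/1.5430 = 3.6358
Critical value: t_{0.05,41} = ±1.683
p-value ≈ 0.0008
Decision: reject H₀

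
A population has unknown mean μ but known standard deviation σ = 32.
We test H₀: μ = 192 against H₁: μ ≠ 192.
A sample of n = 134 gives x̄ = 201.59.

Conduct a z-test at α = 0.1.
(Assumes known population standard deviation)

Answer: z = 3.4691, reject H₀

Derivation:
Standard error: SE = σ/√n = 32/√134 = 2.7644
z-statistic: z = (x̄ - μ₀)/SE = (201.59 - 192)/2.7644 = 3.4691
Critical value: ±1.645
p-value = 0.0005
Decision: reject H₀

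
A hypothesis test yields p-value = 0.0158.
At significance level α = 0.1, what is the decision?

Answer: reject H₀

Derivation:
Compare p-value to α:
0.0158 < 0.1
Decision: reject H₀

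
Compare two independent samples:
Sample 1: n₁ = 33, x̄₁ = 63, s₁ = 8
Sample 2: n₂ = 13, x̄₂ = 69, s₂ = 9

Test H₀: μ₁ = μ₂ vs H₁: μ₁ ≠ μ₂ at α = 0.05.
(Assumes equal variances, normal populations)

Answer: t = -2.2117, reject H₀

Derivation:
Pooled variance: s²_p = [32×8² + 12×9²]/(44) = 68.6364
s_p = 8.2847
SE = s_p×√(1/n₁ + 1/n₂) = 8.2847×√(1/33 + 1/13) = 2.7129
t = (x̄₁ - x̄₂)/SE = (63 - 69)/2.7129 = -2.2117
df = 44, t-critical = ±2.015
Decision: reject H₀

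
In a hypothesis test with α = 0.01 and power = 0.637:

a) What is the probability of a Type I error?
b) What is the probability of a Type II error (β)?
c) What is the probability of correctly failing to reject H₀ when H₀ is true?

a) Type I error probability = α = 0.01
b) Power = P(reject H₀ | H₁ true) = 1 - β = 0.637, so Type II error probability = β = 1 - Power = 0.363
c) P(fail to reject H₀ | H₀ true) = 1 - α = 0.99

Answer: a) 0.01, b) 0.363, c) 0.99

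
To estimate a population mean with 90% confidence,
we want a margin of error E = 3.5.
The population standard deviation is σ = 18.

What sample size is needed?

z_0.05 = 1.645
n = (z×σ/E)² = (1.645×18/3.5)²
n = 71.5716
Round up: n = 72

Answer: n = 72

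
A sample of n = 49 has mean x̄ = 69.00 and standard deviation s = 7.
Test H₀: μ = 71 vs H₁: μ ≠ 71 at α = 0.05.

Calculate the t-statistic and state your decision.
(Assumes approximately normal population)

Answer: t = -2.0000, fail to reject H₀

Derivation:
df = n - 1 = 48
SE = s/√n = 7/√49 = 1.0000
t = (x̄ - μ₀)/SE = (69.00 - 71)/1.0000 = -2.0000
Critical value: t_{0.025,48} = ±2.011
p-value ≈ 0.0512
Decision: fail to reject H₀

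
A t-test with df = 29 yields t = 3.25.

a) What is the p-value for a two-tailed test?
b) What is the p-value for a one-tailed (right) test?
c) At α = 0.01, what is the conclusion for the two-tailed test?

Answer: a) 0.0029, b) 0.0015, c) reject H₀

Derivation:
Using t-distribution with df = 29:
a) Two-tailed: p = 2×P(T > 3.25) = 0.0029
b) One-tailed: p = P(T > 3.25) = 0.0015
c) 0.0029 < 0.01, reject H₀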